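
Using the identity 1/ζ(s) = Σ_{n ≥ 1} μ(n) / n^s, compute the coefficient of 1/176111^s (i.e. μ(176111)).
μ(176111) = 1

Factor n = 176111 = 13 · 19 · 23 · 31. μ(n) = 0 if any exponent ≥ 2 (not squarefree); otherwise μ(n) = (−1)^{ω(n)} where ω(n) is the number of distinct prime factors. Applying: μ(176111) = 1.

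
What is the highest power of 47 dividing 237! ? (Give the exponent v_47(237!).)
v_47(237!) = 5

Legendre's formula: v_p(n!) = Σ_{k ≥ 1} ⌊n / p^k⌋. For p = 47, n = 237, the terms are:
  ⌊237/47^1⌋ = ⌊237/47⌋ = 5
(the next term ⌊237/47^2⌋ = 0, terminating the sum). Summing: v_47(237!) = 5 = 5.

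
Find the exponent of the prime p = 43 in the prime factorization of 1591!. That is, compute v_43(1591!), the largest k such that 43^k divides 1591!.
v_43(1591!) = 37

Legendre's formula: v_p(n!) = Σ_{k ≥ 1} ⌊n / p^k⌋. For p = 43, n = 1591, the terms are:
  ⌊1591/43^1⌋ = ⌊1591/43⌋ = 37
(the next term ⌊1591/43^2⌋ = 0, terminating the sum). Summing: v_43(1591!) = 37 = 37.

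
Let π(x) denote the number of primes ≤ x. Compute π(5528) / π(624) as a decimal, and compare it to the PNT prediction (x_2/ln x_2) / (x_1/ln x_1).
π(5528)/π(624) = 731/114 ≈ 6.4123;  PNT prediction ≈ 6.6164.

π(624) = 114 and π(5528) = 731, so π(5528)/π(624) ≈ 6.4123. The PNT-predicted ratio is (5528/ln(5528)) / (624/ln(624)) ≈ 6.6164. The two agree to within a few percent, as expected.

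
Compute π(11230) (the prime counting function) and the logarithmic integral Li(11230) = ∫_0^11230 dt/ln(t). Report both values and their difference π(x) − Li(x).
π(11230) = 1357;  Li(11230) ≈ 1378.83;  π(x) − Li(x) ≈ -21.83.

Direct count of primes ≤ 11230 gives π(11230) = 1357. Numerical evaluation of the logarithmic integral gives Li(11230) ≈ 1378.83. The difference π(x) − Li(x) ≈ -21.83 is typically negative for small/moderate x (Li(x) overestimates), though Littlewood's theorem shows this sign changes infinitely often.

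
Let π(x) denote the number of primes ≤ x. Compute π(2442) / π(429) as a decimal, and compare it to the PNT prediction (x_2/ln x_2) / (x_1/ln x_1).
π(2442)/π(429) = 362/82 ≈ 4.4146;  PNT prediction ≈ 4.4232.

π(429) = 82 and π(2442) = 362, so π(2442)/π(429) ≈ 4.4146. The PNT-predicted ratio is (2442/ln(2442)) / (429/ln(429)) ≈ 4.4232. The two agree to within a few percent, as expected.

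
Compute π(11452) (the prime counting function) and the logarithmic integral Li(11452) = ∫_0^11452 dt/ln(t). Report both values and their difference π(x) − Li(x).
π(11452) = 1381;  Li(11452) ≈ 1402.61;  π(x) − Li(x) ≈ -21.61.

Direct count of primes ≤ 11452 gives π(11452) = 1381. Numerical evaluation of the logarithmic integral gives Li(11452) ≈ 1402.61. The difference π(x) − Li(x) ≈ -21.61 is typically negative for small/moderate x (Li(x) overestimates), though Littlewood's theorem shows this sign changes infinitely often.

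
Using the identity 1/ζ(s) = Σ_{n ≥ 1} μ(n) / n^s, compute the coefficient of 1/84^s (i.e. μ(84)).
μ(84) = 0

Factor n = 84 = 2^2 · 3 · 7. μ(n) = 0 if any exponent ≥ 2 (not squarefree); otherwise μ(n) = (−1)^{ω(n)} where ω(n) is the number of distinct prime factors. Applying: μ(84) = 0.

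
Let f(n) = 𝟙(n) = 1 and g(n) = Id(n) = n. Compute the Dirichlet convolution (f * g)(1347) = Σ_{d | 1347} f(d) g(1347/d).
(𝟙 * Id)(1347) = 1800

Divisors of 1347: [1, 3, 449, 1347]. For each d | 1347:
  d = 1: 𝟙(1) · Id(1347/1) = 1 · 1347 = 1347
  d = 3: 𝟙(3) · Id(1347/3) = 1 · 449 = 449
  d = 449: 𝟙(449) · Id(1347/449) = 1 · 3 = 3
  d = 1347: 𝟙(1347) · Id(1347/1347) = 1 · 1 = 1
Summing: (𝟙 * Id)(1347) = 1347 + 449 + 3 + 1 = 1800.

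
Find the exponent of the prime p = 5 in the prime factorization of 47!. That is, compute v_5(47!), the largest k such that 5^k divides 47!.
v_5(47!) = 10

Legendre's formula: v_p(n!) = Σ_{k ≥ 1} ⌊n / p^k⌋. For p = 5, n = 47, the terms are:
  ⌊47/5^1⌋ = ⌊47/5⌋ = 9
  ⌊47/5^2⌋ = ⌊47/25⌋ = 1
(the next term ⌊47/5^3⌋ = 0, terminating the sum). Summing: v_5(47!) = 9 + 1 = 10.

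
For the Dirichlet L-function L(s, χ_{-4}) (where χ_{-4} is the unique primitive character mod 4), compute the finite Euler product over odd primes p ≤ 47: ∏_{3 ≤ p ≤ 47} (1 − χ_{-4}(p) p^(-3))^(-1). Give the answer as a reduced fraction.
∏ = 5542372783760447569145696690995330585/5720007308274565543266215981884637184

The odd primes p ≤ 47 are [3, 5, 7, 11, 13, 17, 19, 23, 29, 31, 37, 41, 43, 47]. For each, χ(p) = 1 if p ≡ 1 mod 4, χ(p) = −1 if p ≡ 3 mod 4. Taking (1 − χ(p)/p^3)^(-1) = p^3/(p^3 − χ(p)): (1 − (-1)/3^3)^(-1) · (1 − (1)/5^3)^(-1) · (1 − (-1)/7^3)^(-1) · (1 − (-1)/11^3)^(-1) · (1 − (1)/13^3)^(-1) · (1 − (1)/17^3)^(-1) · (1 − (-1)/19^3)^(-1) · (1 − (-1)/23^3)^(-1) · (1 − (1)/29^3)^(-1) · (1 − (-1)/31^3)^(-1) · (1 − (1)/37^3)^(-1) · (1 − (1)/41^3)^(-1) · (1 − (-1)/43^3)^(-1) · (1 − (-1)/47^3)^(-1) = 5542372783760447569145696690995330585/5720007308274565543266215981884637184.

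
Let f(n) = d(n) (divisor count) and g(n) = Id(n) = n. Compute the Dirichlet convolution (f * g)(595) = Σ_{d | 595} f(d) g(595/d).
(d * Id)(595) = 1197

Divisors of 595: [1, 5, 7, 17, 35, 85, 119, 595]. For each d | 595:
  d = 1: d(1) · Id(595/1) = 1 · 595 = 595
  d = 5: d(5) · Id(595/5) = 2 · 119 = 238
  d = 7: d(7) · Id(595/7) = 2 · 85 = 170
  d = 17: d(17) · Id(595/17) = 2 · 35 = 70
  d = 35: d(35) · Id(595/35) = 4 · 17 = 68
  d = 85: d(85) · Id(595/85) = 4 · 7 = 28
  d = 119: d(119) · Id(595/119) = 4 · 5 = 20
  d = 595: d(595) · Id(595/595) = 8 · 1 = 8
Summing: (d * Id)(595) = 595 + 238 + 170 + 70 + 68 + 28 + 20 + 8 = 1197.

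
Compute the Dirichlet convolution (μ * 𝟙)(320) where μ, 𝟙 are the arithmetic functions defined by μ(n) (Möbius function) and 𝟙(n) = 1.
(μ * 𝟙)(320) = 0

Divisors of 320: [1, 2, 4, 5, 8, 10, 16, 20, 32, 40, 64, 80, 160, 320]. For each d | 320:
  d = 1: μ(1) · 𝟙(320/1) = 1 · 1 = 1
  d = 2: μ(2) · 𝟙(320/2) = -1 · 1 = -1
  d = 4: μ(4) · 𝟙(320/4) = 0 · 1 = 0
  d = 5: μ(5) · 𝟙(320/5) = -1 · 1 = -1
  d = 8: μ(8) · 𝟙(320/8) = 0 · 1 = 0
  d = 10: μ(10) · 𝟙(320/10) = 1 · 1 = 1
  d = 16: μ(16) · 𝟙(320/16) = 0 · 1 = 0
  d = 20: μ(20) · 𝟙(320/20) = 0 · 1 = 0
  d = 32: μ(32) · 𝟙(320/32) = 0 · 1 = 0
  d = 40: μ(40) · 𝟙(320/40) = 0 · 1 = 0
  d = 64: μ(64) · 𝟙(320/64) = 0 · 1 = 0
  d = 80: μ(80) · 𝟙(320/80) = 0 · 1 = 0
  d = 160: μ(160) · 𝟙(320/160) = 0 · 1 = 0
  d = 320: μ(320) · 𝟙(320/320) = 0 · 1 = 0
Summing: (μ * 𝟙)(320) = 1 + -1 + 0 + -1 + 0 + 1 + 0 + 0 + 0 + 0 + 0 + 0 + 0 + 0 = 0.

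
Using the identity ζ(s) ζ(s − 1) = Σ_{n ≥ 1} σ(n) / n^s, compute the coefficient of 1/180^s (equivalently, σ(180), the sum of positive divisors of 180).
σ(180) = 546

In the product (Σ m^0/m^s)(Σ k / k^s) = Σ (Σ_{d | n} d) / n^s, the coefficient of 1/n^s is σ(n) = Σ_{d | n} d. For n = 180, divisors are [1, 2, 3, 4, 5, 6, 9, 10, 12, 15, 18, 20, 30, 36, 45, 60, 90, 180]; summing: σ(180) = 546.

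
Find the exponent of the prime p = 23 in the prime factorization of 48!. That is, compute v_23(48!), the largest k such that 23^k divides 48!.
v_23(48!) = 2

Legendre's formula: v_p(n!) = Σ_{k ≥ 1} ⌊n / p^k⌋. For p = 23, n = 48, the terms are:
  ⌊48/23^1⌋ = ⌊48/23⌋ = 2
(the next term ⌊48/23^2⌋ = 0, terminating the sum). Summing: v_23(48!) = 2 = 2.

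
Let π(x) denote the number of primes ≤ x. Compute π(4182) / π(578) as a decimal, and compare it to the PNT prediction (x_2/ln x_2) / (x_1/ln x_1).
π(4182)/π(578) = 574/106 ≈ 5.4151;  PNT prediction ≈ 5.5182.

π(578) = 106 and π(4182) = 574, so π(4182)/π(578) ≈ 5.4151. The PNT-predicted ratio is (4182/ln(4182)) / (578/ln(578)) ≈ 5.5182. The two agree to within a few percent, as expected.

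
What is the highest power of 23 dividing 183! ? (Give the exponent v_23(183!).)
v_23(183!) = 7

Legendre's formula: v_p(n!) = Σ_{k ≥ 1} ⌊n / p^k⌋. For p = 23, n = 183, the terms are:
  ⌊183/23^1⌋ = ⌊183/23⌋ = 7
(the next term ⌊183/23^2⌋ = 0, terminating the sum). Summing: v_23(183!) = 7 = 7.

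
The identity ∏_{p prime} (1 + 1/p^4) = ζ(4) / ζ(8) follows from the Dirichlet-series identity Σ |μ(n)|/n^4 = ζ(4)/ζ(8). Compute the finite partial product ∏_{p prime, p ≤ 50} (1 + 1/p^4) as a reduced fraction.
∏ = 47811026860845170938198805915402199301066734558460286583378224128/44354583229145063659978971326989541656878007876738536067589135625

The primes p ≤ 50 are [2, 3, 5, 7, 11, 13, 17, 19, 23, 29, 31, 37, 41, 43, 47]. For each, (1 + 1/p^4) = (p^4 + 1)/p^4. Multiplying these fractions over p ∈ [2, 3, 5, 7, 11, 13, 17, 19, 23, 29, 31, 37, 41, 43, 47] gives 47811026860845170938198805915402199301066734558460286583378224128/44354583229145063659978971326989541656878007876738536067589135625. (In the limit P → ∞ this tends to ζ(4)/ζ(8).)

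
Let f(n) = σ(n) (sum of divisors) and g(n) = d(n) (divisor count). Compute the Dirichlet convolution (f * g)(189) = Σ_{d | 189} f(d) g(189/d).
(σ * d)(189) = 820

Divisors of 189: [1, 3, 7, 9, 21, 27, 63, 189]. For each d | 189:
  d = 1: σ(1) · d(189/1) = 1 · 8 = 8
  d = 3: σ(3) · d(189/3) = 4 · 6 = 24
  d = 7: σ(7) · d(189/7) = 8 · 4 = 32
  d = 9: σ(9) · d(189/9) = 13 · 4 = 52
  d = 21: σ(21) · d(189/21) = 32 · 3 = 96
  d = 27: σ(27) · d(189/27) = 40 · 2 = 80
  d = 63: σ(63) · d(189/63) = 104 · 2 = 208
  d = 189: σ(189) · d(189/189) = 320 · 1 = 320
Summing: (σ * d)(189) = 8 + 24 + 32 + 52 + 96 + 80 + 208 + 320 = 820.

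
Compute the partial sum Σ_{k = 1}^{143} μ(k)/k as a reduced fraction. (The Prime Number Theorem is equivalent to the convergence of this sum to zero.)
Σ μ(k)/k = 10391887234035457572196499544638378349921869282953777/1669107775099865011251538855274990009561055775533405515

Values of μ(k) for 1 ≤ k ≤ 143: μ(1) = 1, μ(2) = -1, μ(3) = -1, μ(5) = -1, μ(6) = 1, μ(7) = -1, μ(10) = 1, μ(11) = -1, μ(13) = -1, μ(14) = 1, μ(15) = 1, μ(17) = -1, μ(19) = -1, μ(21) = 1, μ(22) = 1, μ(23) = -1, μ(26) = 1, μ(29) = -1, μ(30) = -1, μ(31) = -1, μ(33) = 1, μ(34) = 1, μ(35) = 1, μ(37) = -1, μ(38) = 1, μ(39) = 1, μ(41) = -1, μ(42) = -1, μ(43) = -1, μ(46) = 1, μ(47) = -1, μ(51) = 1, μ(53) = -1, μ(55) = 1, μ(57) = 1, μ(58) = 1, μ(59) = -1, μ(61) = -1, μ(62) = 1, μ(65) = 1, μ(66) = -1, μ(67) = -1, μ(69) = 1, μ(70) = -1, μ(71) = -1, μ(73) = -1, μ(74) = 1, μ(77) = 1, μ(78) = -1, μ(79) = -1, μ(82) = 1, μ(83) = -1, μ(85) = 1, μ(86) = 1, μ(87) = 1, μ(89) = -1, μ(91) = 1, μ(93) = 1, μ(94) = 1, μ(95) = 1, μ(97) = -1, μ(101) = -1, μ(102) = -1, μ(103) = -1, μ(105) = -1, μ(106) = 1, μ(107) = -1, μ(109) = -1, μ(110) = -1, μ(111) = 1, μ(113) = -1, μ(114) = -1, μ(115) = 1, μ(118) = 1, μ(119) = 1, μ(122) = 1, μ(123) = 1, μ(127) = -1, μ(129) = 1, μ(130) = -1, μ(131) = -1, μ(133) = 1, μ(134) = 1, μ(137) = -1, μ(138) = -1, μ(139) = -1, μ(141) = 1, μ(142) = 1, μ(143) = 1, with μ = 0 on non-squarefree integers. Summing μ(k)/k for k where μ(k) ≠ 0 gives 10391887234035457572196499544638378349921869282953777/1669107775099865011251538855274990009561055775533405515 ≈ 0.0062. (PNT ⟺ this sum → 0 as n → ∞.)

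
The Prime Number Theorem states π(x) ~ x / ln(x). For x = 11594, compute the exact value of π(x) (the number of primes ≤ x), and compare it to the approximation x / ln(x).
π(11594) = 1395;  x/ln(x) ≈ 1238.91;  relative error ≈ 11.19%.

Directly count primes up to 11594: π(11594) = 1395. The PNT approximation gives 11594/ln(11594) ≈ 11594/9.35824 ≈ 1238.91. Relative error (π(x) − x/ln(x)) / π(x) ≈ 11.19%; the approximation is known to undercount slightly (Li(x) is a better estimate).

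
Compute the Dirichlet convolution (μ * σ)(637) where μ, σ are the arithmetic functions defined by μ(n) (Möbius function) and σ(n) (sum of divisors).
(μ * σ)(637) = 637

Divisors of 637: [1, 7, 13, 49, 91, 637]. For each d | 637:
  d = 1: μ(1) · σ(637/1) = 1 · 798 = 798
  d = 7: μ(7) · σ(637/7) = -1 · 112 = -112
  d = 13: μ(13) · σ(637/13) = -1 · 57 = -57
  d = 49: μ(49) · σ(637/49) = 0 · 14 = 0
  d = 91: μ(91) · σ(637/91) = 1 · 8 = 8
  d = 637: μ(637) · σ(637/637) = 0 · 1 = 0
Summing: (μ * σ)(637) = 798 + -112 + -57 + 0 + 8 + 0 = 637.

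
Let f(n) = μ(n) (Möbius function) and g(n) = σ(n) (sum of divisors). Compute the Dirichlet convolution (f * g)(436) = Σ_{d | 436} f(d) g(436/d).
(μ * σ)(436) = 436

Divisors of 436: [1, 2, 4, 109, 218, 436]. For each d | 436:
  d = 1: μ(1) · σ(436/1) = 1 · 770 = 770
  d = 2: μ(2) · σ(436/2) = -1 · 330 = -330
  d = 4: μ(4) · σ(436/4) = 0 · 110 = 0
  d = 109: μ(109) · σ(436/109) = -1 · 7 = -7
  d = 218: μ(218) · σ(436/218) = 1 · 3 = 3
  d = 436: μ(436) · σ(436/436) = 0 · 1 = 0
Summing: (μ * σ)(436) = 770 + -330 + 0 + -7 + 3 + 0 = 436.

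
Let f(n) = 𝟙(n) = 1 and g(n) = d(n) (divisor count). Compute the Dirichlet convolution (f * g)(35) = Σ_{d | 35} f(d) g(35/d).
(𝟙 * d)(35) = 9

Divisors of 35: [1, 5, 7, 35]. For each d | 35:
  d = 1: 𝟙(1) · d(35/1) = 1 · 4 = 4
  d = 5: 𝟙(5) · d(35/5) = 1 · 2 = 2
  d = 7: 𝟙(7) · d(35/7) = 1 · 2 = 2
  d = 35: 𝟙(35) · d(35/35) = 1 · 1 = 1
Summing: (𝟙 * d)(35) = 4 + 2 + 2 + 1 = 9.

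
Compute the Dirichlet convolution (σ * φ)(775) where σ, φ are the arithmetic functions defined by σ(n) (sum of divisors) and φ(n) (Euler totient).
(σ * φ)(775) = 4650

Divisors of 775: [1, 5, 25, 31, 155, 775]. For each d | 775:
  d = 1: σ(1) · φ(775/1) = 1 · 600 = 600
  d = 5: σ(5) · φ(775/5) = 6 · 120 = 720
  d = 25: σ(25) · φ(775/25) = 31 · 30 = 930
  d = 31: σ(31) · φ(775/31) = 32 · 20 = 640
  d = 155: σ(155) · φ(775/155) = 192 · 4 = 768
  d = 775: σ(775) · φ(775/775) = 992 · 1 = 992
Summing: (σ * φ)(775) = 600 + 720 + 930 + 640 + 768 + 992 = 4650.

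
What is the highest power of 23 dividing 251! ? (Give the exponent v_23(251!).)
v_23(251!) = 10

Legendre's formula: v_p(n!) = Σ_{k ≥ 1} ⌊n / p^k⌋. For p = 23, n = 251, the terms are:
  ⌊251/23^1⌋ = ⌊251/23⌋ = 10
(the next term ⌊251/23^2⌋ = 0, terminating the sum). Summing: v_23(251!) = 10 = 10.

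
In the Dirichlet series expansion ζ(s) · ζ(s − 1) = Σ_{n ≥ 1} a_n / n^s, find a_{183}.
σ(183) = 248

In the product (Σ m^0/m^s)(Σ k / k^s) = Σ (Σ_{d | n} d) / n^s, the coefficient of 1/n^s is σ(n) = Σ_{d | n} d. For n = 183, divisors are [1, 3, 61, 183]; summing: σ(183) = 248.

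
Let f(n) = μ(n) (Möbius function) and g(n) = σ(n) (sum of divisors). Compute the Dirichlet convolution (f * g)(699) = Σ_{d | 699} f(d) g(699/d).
(μ * σ)(699) = 699

Divisors of 699: [1, 3, 233, 699]. For each d | 699:
  d = 1: μ(1) · σ(699/1) = 1 · 936 = 936
  d = 3: μ(3) · σ(699/3) = -1 · 234 = -234
  d = 233: μ(233) · σ(699/233) = -1 · 4 = -4
  d = 699: μ(699) · σ(699/699) = 1 · 1 = 1
Summing: (μ * σ)(699) = 936 + -234 + -4 + 1 = 699.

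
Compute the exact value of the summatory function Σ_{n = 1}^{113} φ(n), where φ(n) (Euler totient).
Σ_{n ≤ 113} φ(n) = 3948

Compute φ(n) for each 1 ≤ n ≤ 113: φ(1) = 1, φ(2) = 1, φ(3) = 2, φ(4) = 2, φ(5) = 4, φ(6) = 2, φ(7) = 6, φ(8) = 4, φ(9) = 6, φ(10) = 4, φ(11) = 10, φ(12) = 4, φ(13) = 12, φ(14) = 6, φ(15) = 8, φ(16) = 8, φ(17) = 16, φ(18) = 6, φ(19) = 18, φ(20) = 8, φ(21) = 12, φ(22) = 10, φ(23) = 22, φ(24) = 8, φ(25) = 20, φ(26) = 12, φ(27) = 18, φ(28) = 12, φ(29) = 28, φ(30) = 8, φ(31) = 30, φ(32) = 16, φ(33) = 20, φ(34) = 16, φ(35) = 24, φ(36) = 12, φ(37) = 36, φ(38) = 18, φ(39) = 24, φ(40) = 16, φ(41) = 40, φ(42) = 12, φ(43) = 42, φ(44) = 20, φ(45) = 24, φ(46) = 22, φ(47) = 46, φ(48) = 16, φ(49) = 42, φ(50) = 20, φ(51) = 32, φ(52) = 24, φ(53) = 52, φ(54) = 18, φ(55) = 40, φ(56) = 24, φ(57) = 36, φ(58) = 28, φ(59) = 58, φ(60) = 16, φ(61) = 60, φ(62) = 30, φ(63) = 36, φ(64) = 32, φ(65) = 48, φ(66) = 20, φ(67) = 66, φ(68) = 32, φ(69) = 44, φ(70) = 24, φ(71) = 70, φ(72) = 24, φ(73) = 72, φ(74) = 36, φ(75) = 40, φ(76) = 36, φ(77) = 60, φ(78) = 24, φ(79) = 78, φ(80) = 32, φ(81) = 54, φ(82) = 40, φ(83) = 82, φ(84) = 24, φ(85) = 64, φ(86) = 42, φ(87) = 56, φ(88) = 40, φ(89) = 88, φ(90) = 24, φ(91) = 72, φ(92) = 44, φ(93) = 60, φ(94) = 46, φ(95) = 72, φ(96) = 32, φ(97) = 96, φ(98) = 42, φ(99) = 60, φ(100) = 40, φ(101) = 100, φ(102) = 32, φ(103) = 102, φ(104) = 48, φ(105) = 48, φ(106) = 52, φ(107) = 106, φ(108) = 36, φ(109) = 108, φ(110) = 40, φ(111) = 72, φ(112) = 48, φ(113) = 112. Summing all 113 values: 3948. (Average order: Σ_{n ≤ x} φ(n) ~ (3/π²) x². For x = 113, (3/π²)·113² ≈ 3881.31.)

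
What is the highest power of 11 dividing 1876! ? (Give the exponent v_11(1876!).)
v_11(1876!) = 186

Legendre's formula: v_p(n!) = Σ_{k ≥ 1} ⌊n / p^k⌋. For p = 11, n = 1876, the terms are:
  ⌊1876/11^1⌋ = ⌊1876/11⌋ = 170
  ⌊1876/11^2⌋ = ⌊1876/121⌋ = 15
  ⌊1876/11^3⌋ = ⌊1876/1331⌋ = 1
(the next term ⌊1876/11^4⌋ = 0, terminating the sum). Summing: v_11(1876!) = 170 + 15 + 1 = 186.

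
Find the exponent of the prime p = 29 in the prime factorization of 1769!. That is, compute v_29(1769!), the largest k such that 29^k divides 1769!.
v_29(1769!) = 63

Legendre's formula: v_p(n!) = Σ_{k ≥ 1} ⌊n / p^k⌋. For p = 29, n = 1769, the terms are:
  ⌊1769/29^1⌋ = ⌊1769/29⌋ = 61
  ⌊1769/29^2⌋ = ⌊1769/841⌋ = 2
(the next term ⌊1769/29^3⌋ = 0, terminating the sum). Summing: v_29(1769!) = 61 + 2 = 63.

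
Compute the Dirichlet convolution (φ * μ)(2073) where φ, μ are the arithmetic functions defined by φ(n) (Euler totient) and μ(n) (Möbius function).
(φ * μ)(2073) = 689

Divisors of 2073: [1, 3, 691, 2073]. For each d | 2073:
  d = 1: φ(1) · μ(2073/1) = 1 · 1 = 1
  d = 3: φ(3) · μ(2073/3) = 2 · -1 = -2
  d = 691: φ(691) · μ(2073/691) = 690 · -1 = -690
  d = 2073: φ(2073) · μ(2073/2073) = 1380 · 1 = 1380
Summing: (φ * μ)(2073) = 1 + -2 + -690 + 1380 = 689.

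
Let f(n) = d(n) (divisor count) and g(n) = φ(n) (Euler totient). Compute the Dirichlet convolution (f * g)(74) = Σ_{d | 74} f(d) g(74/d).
(d * φ)(74) = 114

Divisors of 74: [1, 2, 37, 74]. For each d | 74:
  d = 1: d(1) · φ(74/1) = 1 · 36 = 36
  d = 2: d(2) · φ(74/2) = 2 · 36 = 72
  d = 37: d(37) · φ(74/37) = 2 · 1 = 2
  d = 74: d(74) · φ(74/74) = 4 · 1 = 4
Summing: (d * φ)(74) = 36 + 72 + 2 + 4 = 114.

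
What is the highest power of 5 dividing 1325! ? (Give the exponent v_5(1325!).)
v_5(1325!) = 330

Legendre's formula: v_p(n!) = Σ_{k ≥ 1} ⌊n / p^k⌋. For p = 5, n = 1325, the terms are:
  ⌊1325/5^1⌋ = ⌊1325/5⌋ = 265
  ⌊1325/5^2⌋ = ⌊1325/25⌋ = 53
  ⌊1325/5^3⌋ = ⌊1325/125⌋ = 10
  ⌊1325/5^4⌋ = ⌊1325/625⌋ = 2
(the next term ⌊1325/5^5⌋ = 0, terminating the sum). Summing: v_5(1325!) = 265 + 53 + 10 + 2 = 330.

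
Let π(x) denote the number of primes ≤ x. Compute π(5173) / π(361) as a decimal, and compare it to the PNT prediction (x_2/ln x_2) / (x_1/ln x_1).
π(5173)/π(361) = 689/72 ≈ 9.5694;  PNT prediction ≈ 9.8683.

π(361) = 72 and π(5173) = 689, so π(5173)/π(361) ≈ 9.5694. The PNT-predicted ratio is (5173/ln(5173)) / (361/ln(361)) ≈ 9.8683. The two agree to within a few percent, as expected.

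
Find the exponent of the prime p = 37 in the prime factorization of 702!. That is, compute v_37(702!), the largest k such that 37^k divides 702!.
v_37(702!) = 18

Legendre's formula: v_p(n!) = Σ_{k ≥ 1} ⌊n / p^k⌋. For p = 37, n = 702, the terms are:
  ⌊702/37^1⌋ = ⌊702/37⌋ = 18
(the next term ⌊702/37^2⌋ = 0, terminating the sum). Summing: v_37(702!) = 18 = 18.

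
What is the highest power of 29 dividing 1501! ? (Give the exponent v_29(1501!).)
v_29(1501!) = 52

Legendre's formula: v_p(n!) = Σ_{k ≥ 1} ⌊n / p^k⌋. For p = 29, n = 1501, the terms are:
  ⌊1501/29^1⌋ = ⌊1501/29⌋ = 51
  ⌊1501/29^2⌋ = ⌊1501/841⌋ = 1
(the next term ⌊1501/29^3⌋ = 0, terminating the sum). Summing: v_29(1501!) = 51 + 1 = 52.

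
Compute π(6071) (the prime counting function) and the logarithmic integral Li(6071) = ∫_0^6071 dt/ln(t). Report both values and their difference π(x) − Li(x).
π(6071) = 791;  Li(6071) ≈ 808.57;  π(x) − Li(x) ≈ -17.57.

Direct count of primes ≤ 6071 gives π(6071) = 791. Numerical evaluation of the logarithmic integral gives Li(6071) ≈ 808.57. The difference π(x) − Li(x) ≈ -17.57 is typically negative for small/moderate x (Li(x) overestimates), though Littlewood's theorem shows this sign changes infinitely often.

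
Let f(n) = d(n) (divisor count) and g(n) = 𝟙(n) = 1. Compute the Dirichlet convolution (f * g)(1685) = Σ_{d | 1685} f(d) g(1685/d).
(d * 𝟙)(1685) = 9

Divisors of 1685: [1, 5, 337, 1685]. For each d | 1685:
  d = 1: d(1) · 𝟙(1685/1) = 1 · 1 = 1
  d = 5: d(5) · 𝟙(1685/5) = 2 · 1 = 2
  d = 337: d(337) · 𝟙(1685/337) = 2 · 1 = 2
  d = 1685: d(1685) · 𝟙(1685/1685) = 4 · 1 = 4
Summing: (d * 𝟙)(1685) = 1 + 2 + 2 + 4 = 9.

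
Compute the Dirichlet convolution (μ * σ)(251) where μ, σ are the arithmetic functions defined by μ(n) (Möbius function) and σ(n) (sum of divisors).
(μ * σ)(251) = 251

Divisors of 251: [1, 251]. For each d | 251:
  d = 1: μ(1) · σ(251/1) = 1 · 252 = 252
  d = 251: μ(251) · σ(251/251) = -1 · 1 = -1
Summing: (μ * σ)(251) = 252 + -1 = 251.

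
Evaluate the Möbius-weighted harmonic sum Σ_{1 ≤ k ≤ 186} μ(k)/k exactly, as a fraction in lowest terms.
Σ μ(k)/k = -55904716700650094585757261442743547013594163990986855470571201859213527/5397346292805549782720214077673687806275517530364350655459511599582614290

Values of μ(k) for 1 ≤ k ≤ 186: μ(1) = 1, μ(2) = -1, μ(3) = -1, μ(5) = -1, μ(6) = 1, μ(7) = -1, μ(10) = 1, μ(11) = -1, μ(13) = -1, μ(14) = 1, μ(15) = 1, μ(17) = -1, μ(19) = -1, μ(21) = 1, μ(22) = 1, μ(23) = -1, μ(26) = 1, μ(29) = -1, μ(30) = -1, μ(31) = -1, μ(33) = 1, μ(34) = 1, μ(35) = 1, μ(37) = -1, μ(38) = 1, μ(39) = 1, μ(41) = -1, μ(42) = -1, μ(43) = -1, μ(46) = 1, μ(47) = -1, μ(51) = 1, μ(53) = -1, μ(55) = 1, μ(57) = 1, μ(58) = 1, μ(59) = -1, μ(61) = -1, μ(62) = 1, μ(65) = 1, μ(66) = -1, μ(67) = -1, μ(69) = 1, μ(70) = -1, μ(71) = -1, μ(73) = -1, μ(74) = 1, μ(77) = 1, μ(78) = -1, μ(79) = -1, μ(82) = 1, μ(83) = -1, μ(85) = 1, μ(86) = 1, μ(87) = 1, μ(89) = -1, μ(91) = 1, μ(93) = 1, μ(94) = 1, μ(95) = 1, μ(97) = -1, μ(101) = -1, μ(102) = -1, μ(103) = -1, μ(105) = -1, μ(106) = 1, μ(107) = -1, μ(109) = -1, μ(110) = -1, μ(111) = 1, μ(113) = -1, μ(114) = -1, μ(115) = 1, μ(118) = 1, μ(119) = 1, μ(122) = 1, μ(123) = 1, μ(127) = -1, μ(129) = 1, μ(130) = -1, μ(131) = -1, μ(133) = 1, μ(134) = 1, μ(137) = -1, μ(138) = -1, μ(139) = -1, μ(141) = 1, μ(142) = 1, μ(143) = 1, μ(145) = 1, μ(146) = 1, μ(149) = -1, μ(151) = -1, μ(154) = -1, μ(155) = 1, μ(157) = -1, μ(158) = 1, μ(159) = 1, μ(161) = 1, μ(163) = -1, μ(165) = -1, μ(166) = 1, μ(167) = -1, μ(170) = -1, μ(173) = -1, μ(174) = -1, μ(177) = 1, μ(178) = 1, μ(179) = -1, μ(181) = -1, μ(182) = -1, μ(183) = 1, μ(185) = 1, μ(186) = -1, with μ = 0 on non-squarefree integers. Summing μ(k)/k for k where μ(k) ≠ 0 gives -55904716700650094585757261442743547013594163990986855470571201859213527/5397346292805549782720214077673687806275517530364350655459511599582614290 ≈ -0.0104. (PNT ⟺ this sum → 0 as n → ∞.)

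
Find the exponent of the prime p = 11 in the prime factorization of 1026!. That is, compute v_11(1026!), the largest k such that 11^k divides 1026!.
v_11(1026!) = 101

Legendre's formula: v_p(n!) = Σ_{k ≥ 1} ⌊n / p^k⌋. For p = 11, n = 1026, the terms are:
  ⌊1026/11^1⌋ = ⌊1026/11⌋ = 93
  ⌊1026/11^2⌋ = ⌊1026/121⌋ = 8
(the next term ⌊1026/11^3⌋ = 0, terminating the sum). Summing: v_11(1026!) = 93 + 8 = 101.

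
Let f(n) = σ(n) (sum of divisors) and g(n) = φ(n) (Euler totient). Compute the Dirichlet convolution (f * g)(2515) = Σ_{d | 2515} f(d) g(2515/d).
(σ * φ)(2515) = 10060

Divisors of 2515: [1, 5, 503, 2515]. For each d | 2515:
  d = 1: σ(1) · φ(2515/1) = 1 · 2008 = 2008
  d = 5: σ(5) · φ(2515/5) = 6 · 502 = 3012
  d = 503: σ(503) · φ(2515/503) = 504 · 4 = 2016
  d = 2515: σ(2515) · φ(2515/2515) = 3024 · 1 = 3024
Summing: (σ * φ)(2515) = 2008 + 3012 + 2016 + 3024 = 10060.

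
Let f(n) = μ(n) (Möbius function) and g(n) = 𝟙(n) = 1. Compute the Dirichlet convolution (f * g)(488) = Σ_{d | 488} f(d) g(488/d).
(μ * 𝟙)(488) = 0

Divisors of 488: [1, 2, 4, 8, 61, 122, 244, 488]. For each d | 488:
  d = 1: μ(1) · 𝟙(488/1) = 1 · 1 = 1
  d = 2: μ(2) · 𝟙(488/2) = -1 · 1 = -1
  d = 4: μ(4) · 𝟙(488/4) = 0 · 1 = 0
  d = 8: μ(8) · 𝟙(488/8) = 0 · 1 = 0
  d = 61: μ(61) · 𝟙(488/61) = -1 · 1 = -1
  d = 122: μ(122) · 𝟙(488/122) = 1 · 1 = 1
  d = 244: μ(244) · 𝟙(488/244) = 0 · 1 = 0
  d = 488: μ(488) · 𝟙(488/488) = 0 · 1 = 0
Summing: (μ * 𝟙)(488) = 1 + -1 + 0 + 0 + -1 + 1 + 0 + 0 = 0.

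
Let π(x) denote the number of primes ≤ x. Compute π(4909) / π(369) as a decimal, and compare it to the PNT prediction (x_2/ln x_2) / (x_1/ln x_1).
π(4909)/π(369) = 656/73 ≈ 8.9863;  PNT prediction ≈ 9.2524.

π(369) = 73 and π(4909) = 656, so π(4909)/π(369) ≈ 8.9863. The PNT-predicted ratio is (4909/ln(4909)) / (369/ln(369)) ≈ 9.2524. The two agree to within a few percent, as expected.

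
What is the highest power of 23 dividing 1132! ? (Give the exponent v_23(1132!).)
v_23(1132!) = 51

Legendre's formula: v_p(n!) = Σ_{k ≥ 1} ⌊n / p^k⌋. For p = 23, n = 1132, the terms are:
  ⌊1132/23^1⌋ = ⌊1132/23⌋ = 49
  ⌊1132/23^2⌋ = ⌊1132/529⌋ = 2
(the next term ⌊1132/23^3⌋ = 0, terminating the sum). Summing: v_23(1132!) = 49 + 2 = 51.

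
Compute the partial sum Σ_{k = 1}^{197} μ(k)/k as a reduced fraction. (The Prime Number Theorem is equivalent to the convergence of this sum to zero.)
Σ μ(k)/k = -10619956756869560313065816620548852142822454316540788251493888218559666579195/412585138412243404033282153204433423786722919328407878608465087271542530344602

Values of μ(k) for 1 ≤ k ≤ 197: μ(1) = 1, μ(2) = -1, μ(3) = -1, μ(5) = -1, μ(6) = 1, μ(7) = -1, μ(10) = 1, μ(11) = -1, μ(13) = -1, μ(14) = 1, μ(15) = 1, μ(17) = -1, μ(19) = -1, μ(21) = 1, μ(22) = 1, μ(23) = -1, μ(26) = 1, μ(29) = -1, μ(30) = -1, μ(31) = -1, μ(33) = 1, μ(34) = 1, μ(35) = 1, μ(37) = -1, μ(38) = 1, μ(39) = 1, μ(41) = -1, μ(42) = -1, μ(43) = -1, μ(46) = 1, μ(47) = -1, μ(51) = 1, μ(53) = -1, μ(55) = 1, μ(57) = 1, μ(58) = 1, μ(59) = -1, μ(61) = -1, μ(62) = 1, μ(65) = 1, μ(66) = -1, μ(67) = -1, μ(69) = 1, μ(70) = -1, μ(71) = -1, μ(73) = -1, μ(74) = 1, μ(77) = 1, μ(78) = -1, μ(79) = -1, μ(82) = 1, μ(83) = -1, μ(85) = 1, μ(86) = 1, μ(87) = 1, μ(89) = -1, μ(91) = 1, μ(93) = 1, μ(94) = 1, μ(95) = 1, μ(97) = -1, μ(101) = -1, μ(102) = -1, μ(103) = -1, μ(105) = -1, μ(106) = 1, μ(107) = -1, μ(109) = -1, μ(110) = -1, μ(111) = 1, μ(113) = -1, μ(114) = -1, μ(115) = 1, μ(118) = 1, μ(119) = 1, μ(122) = 1, μ(123) = 1, μ(127) = -1, μ(129) = 1, μ(130) = -1, μ(131) = -1, μ(133) = 1, μ(134) = 1, μ(137) = -1, μ(138) = -1, μ(139) = -1, μ(141) = 1, μ(142) = 1, μ(143) = 1, μ(145) = 1, μ(146) = 1, μ(149) = -1, μ(151) = -1, μ(154) = -1, μ(155) = 1, μ(157) = -1, μ(158) = 1, μ(159) = 1, μ(161) = 1, μ(163) = -1, μ(165) = -1, μ(166) = 1, μ(167) = -1, μ(170) = -1, μ(173) = -1, μ(174) = -1, μ(177) = 1, μ(178) = 1, μ(179) = -1, μ(181) = -1, μ(182) = -1, μ(183) = 1, μ(185) = 1, μ(186) = -1, μ(187) = 1, μ(190) = -1, μ(191) = -1, μ(193) = -1, μ(194) = 1, μ(195) = -1, μ(197) = -1, with μ = 0 on non-squarefree integers. Summing μ(k)/k for k where μ(k) ≠ 0 gives -10619956756869560313065816620548852142822454316540788251493888218559666579195/412585138412243404033282153204433423786722919328407878608465087271542530344602 ≈ -0.0257. (PNT ⟺ this sum → 0 as n → ∞.)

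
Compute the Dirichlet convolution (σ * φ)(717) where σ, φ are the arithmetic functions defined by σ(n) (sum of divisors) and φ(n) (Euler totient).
(σ * φ)(717) = 2868

Divisors of 717: [1, 3, 239, 717]. For each d | 717:
  d = 1: σ(1) · φ(717/1) = 1 · 476 = 476
  d = 3: σ(3) · φ(717/3) = 4 · 238 = 952
  d = 239: σ(239) · φ(717/239) = 240 · 2 = 480
  d = 717: σ(717) · φ(717/717) = 960 · 1 = 960
Summing: (σ * φ)(717) = 476 + 952 + 480 + 960 = 2868.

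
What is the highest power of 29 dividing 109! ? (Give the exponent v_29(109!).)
v_29(109!) = 3

Legendre's formula: v_p(n!) = Σ_{k ≥ 1} ⌊n / p^k⌋. For p = 29, n = 109, the terms are:
  ⌊109/29^1⌋ = ⌊109/29⌋ = 3
(the next term ⌊109/29^2⌋ = 0, terminating the sum). Summing: v_29(109!) = 3 = 3.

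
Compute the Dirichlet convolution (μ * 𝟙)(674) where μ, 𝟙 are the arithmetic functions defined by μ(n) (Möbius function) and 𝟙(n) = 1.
(μ * 𝟙)(674) = 0

Divisors of 674: [1, 2, 337, 674]. For each d | 674:
  d = 1: μ(1) · 𝟙(674/1) = 1 · 1 = 1
  d = 2: μ(2) · 𝟙(674/2) = -1 · 1 = -1
  d = 337: μ(337) · 𝟙(674/337) = -1 · 1 = -1
  d = 674: μ(674) · 𝟙(674/674) = 1 · 1 = 1
Summing: (μ * 𝟙)(674) = 1 + -1 + -1 + 1 = 0.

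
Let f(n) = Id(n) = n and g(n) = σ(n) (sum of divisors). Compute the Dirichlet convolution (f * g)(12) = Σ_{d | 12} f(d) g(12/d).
(Id * σ)(12) = 119

Divisors of 12: [1, 2, 3, 4, 6, 12]. For each d | 12:
  d = 1: Id(1) · σ(12/1) = 1 · 28 = 28
  d = 2: Id(2) · σ(12/2) = 2 · 12 = 24
  d = 3: Id(3) · σ(12/3) = 3 · 7 = 21
  d = 4: Id(4) · σ(12/4) = 4 · 4 = 16
  d = 6: Id(6) · σ(12/6) = 6 · 3 = 18
  d = 12: Id(12) · σ(12/12) = 12 · 1 = 12
Summing: (Id * σ)(12) = 28 + 24 + 21 + 16 + 18 + 12 = 119.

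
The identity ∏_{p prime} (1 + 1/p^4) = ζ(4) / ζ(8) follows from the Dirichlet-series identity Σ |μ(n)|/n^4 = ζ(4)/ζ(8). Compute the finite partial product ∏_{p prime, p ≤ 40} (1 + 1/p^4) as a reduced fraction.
∏ = 706902957735712331680943125904125462935190109312/655798773317600826641830943030775489929079680625

The primes p ≤ 40 are [2, 3, 5, 7, 11, 13, 17, 19, 23, 29, 31, 37]. For each, (1 + 1/p^4) = (p^4 + 1)/p^4. Multiplying these fractions over p ∈ [2, 3, 5, 7, 11, 13, 17, 19, 23, 29, 31, 37] gives 706902957735712331680943125904125462935190109312/655798773317600826641830943030775489929079680625. (In the limit P → ∞ this tends to ζ(4)/ζ(8).)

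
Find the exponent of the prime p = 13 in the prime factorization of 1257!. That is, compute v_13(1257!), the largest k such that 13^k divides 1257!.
v_13(1257!) = 103

Legendre's formula: v_p(n!) = Σ_{k ≥ 1} ⌊n / p^k⌋. For p = 13, n = 1257, the terms are:
  ⌊1257/13^1⌋ = ⌊1257/13⌋ = 96
  ⌊1257/13^2⌋ = ⌊1257/169⌋ = 7
(the next term ⌊1257/13^3⌋ = 0, terminating the sum). Summing: v_13(1257!) = 96 + 7 = 103.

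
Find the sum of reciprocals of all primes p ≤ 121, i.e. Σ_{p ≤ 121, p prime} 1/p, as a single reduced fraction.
Σ 1/p = 58472171373748331322981543916880425472323867753/31610054640417607788145206291543662493274686990

π(121) = 30, so the primes ≤ 121 are [2, 3, 5, 7, 11, 13, 17, 19, 23, 29, 31, 37, 41, 43, 47, 53, 59, 61, 67, 71, 73, 79, 83, 89, 97, 101, 103, 107, 109, 113]. Summing 1/p over these primes: 58472171373748331322981543916880425472323867753/31610054640417607788145206291543662493274686990 ≈ 1.8498. Mertens estimate ln ln(121) + 0.2615 ≈ 1.8292.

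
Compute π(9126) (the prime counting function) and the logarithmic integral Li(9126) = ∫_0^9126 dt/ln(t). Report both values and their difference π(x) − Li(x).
π(9126) = 1130;  Li(9126) ≈ 1150.78;  π(x) − Li(x) ≈ -20.78.

Direct count of primes ≤ 9126 gives π(9126) = 1130. Numerical evaluation of the logarithmic integral gives Li(9126) ≈ 1150.78. The difference π(x) − Li(x) ≈ -20.78 is typically negative for small/moderate x (Li(x) overestimates), though Littlewood's theorem shows this sign changes infinitely often.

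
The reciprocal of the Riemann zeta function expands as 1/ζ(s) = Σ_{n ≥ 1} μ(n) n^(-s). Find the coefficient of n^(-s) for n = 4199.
μ(4199) = -1

Factor n = 4199 = 13 · 17 · 19. μ(n) = 0 if any exponent ≥ 2 (not squarefree); otherwise μ(n) = (−1)^{ω(n)} where ω(n) is the number of distinct prime factors. Applying: μ(4199) = -1.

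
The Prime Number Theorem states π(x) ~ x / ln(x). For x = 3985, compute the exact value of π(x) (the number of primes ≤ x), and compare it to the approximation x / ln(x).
π(3985) = 549;  x/ln(x) ≈ 480.68;  relative error ≈ 12.44%.

Directly count primes up to 3985: π(3985) = 549. The PNT approximation gives 3985/ln(3985) ≈ 3985/8.29029 ≈ 480.68. Relative error (π(x) − x/ln(x)) / π(x) ≈ 12.44%; the approximation is known to undercount slightly (Li(x) is a better estimate).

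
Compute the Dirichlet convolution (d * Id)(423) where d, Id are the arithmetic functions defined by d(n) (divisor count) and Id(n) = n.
(d * Id)(423) = 882

Divisors of 423: [1, 3, 9, 47, 141, 423]. For each d | 423:
  d = 1: d(1) · Id(423/1) = 1 · 423 = 423
  d = 3: d(3) · Id(423/3) = 2 · 141 = 282
  d = 9: d(9) · Id(423/9) = 3 · 47 = 141
  d = 47: d(47) · Id(423/47) = 2 · 9 = 18
  d = 141: d(141) · Id(423/141) = 4 · 3 = 12
  d = 423: d(423) · Id(423/423) = 6 · 1 = 6
Summing: (d * Id)(423) = 423 + 282 + 141 + 18 + 12 + 6 = 882.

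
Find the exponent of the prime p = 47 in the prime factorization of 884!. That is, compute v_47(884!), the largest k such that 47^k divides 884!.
v_47(884!) = 18

Legendre's formula: v_p(n!) = Σ_{k ≥ 1} ⌊n / p^k⌋. For p = 47, n = 884, the terms are:
  ⌊884/47^1⌋ = ⌊884/47⌋ = 18
(the next term ⌊884/47^2⌋ = 0, terminating the sum). Summing: v_47(884!) = 18 = 18.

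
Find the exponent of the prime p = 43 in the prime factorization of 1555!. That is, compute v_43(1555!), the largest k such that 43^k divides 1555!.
v_43(1555!) = 36

Legendre's formula: v_p(n!) = Σ_{k ≥ 1} ⌊n / p^k⌋. For p = 43, n = 1555, the terms are:
  ⌊1555/43^1⌋ = ⌊1555/43⌋ = 36
(the next term ⌊1555/43^2⌋ = 0, terminating the sum). Summing: v_43(1555!) = 36 = 36.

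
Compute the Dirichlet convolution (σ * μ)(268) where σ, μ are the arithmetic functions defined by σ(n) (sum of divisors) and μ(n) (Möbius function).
(σ * μ)(268) = 268

Divisors of 268: [1, 2, 4, 67, 134, 268]. For each d | 268:
  d = 1: σ(1) · μ(268/1) = 1 · 0 = 0
  d = 2: σ(2) · μ(268/2) = 3 · 1 = 3
  d = 4: σ(4) · μ(268/4) = 7 · -1 = -7
  d = 67: σ(67) · μ(268/67) = 68 · 0 = 0
  d = 134: σ(134) · μ(268/134) = 204 · -1 = -204
  d = 268: σ(268) · μ(268/268) = 476 · 1 = 476
Summing: (σ * μ)(268) = 0 + 3 + -7 + 0 + -204 + 476 = 268.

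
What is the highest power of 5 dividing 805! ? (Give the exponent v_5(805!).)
v_5(805!) = 200

Legendre's formula: v_p(n!) = Σ_{k ≥ 1} ⌊n / p^k⌋. For p = 5, n = 805, the terms are:
  ⌊805/5^1⌋ = ⌊805/5⌋ = 161
  ⌊805/5^2⌋ = ⌊805/25⌋ = 32
  ⌊805/5^3⌋ = ⌊805/125⌋ = 6
  ⌊805/5^4⌋ = ⌊805/625⌋ = 1
(the next term ⌊805/5^5⌋ = 0, terminating the sum). Summing: v_5(805!) = 161 + 32 + 6 + 1 = 200.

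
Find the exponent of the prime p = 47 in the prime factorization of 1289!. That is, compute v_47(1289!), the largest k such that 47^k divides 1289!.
v_47(1289!) = 27

Legendre's formula: v_p(n!) = Σ_{k ≥ 1} ⌊n / p^k⌋. For p = 47, n = 1289, the terms are:
  ⌊1289/47^1⌋ = ⌊1289/47⌋ = 27
(the next term ⌊1289/47^2⌋ = 0, terminating the sum). Summing: v_47(1289!) = 27 = 27.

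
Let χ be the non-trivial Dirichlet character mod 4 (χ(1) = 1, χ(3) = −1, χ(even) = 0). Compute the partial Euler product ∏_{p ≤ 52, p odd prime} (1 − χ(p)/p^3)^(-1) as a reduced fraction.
∏ = 5542372783760447569145696690995330585/5720007308274565543266215981884637184

The odd primes p ≤ 52 are [3, 5, 7, 11, 13, 17, 19, 23, 29, 31, 37, 41, 43, 47]. For each, χ(p) = 1 if p ≡ 1 mod 4, χ(p) = −1 if p ≡ 3 mod 4. Taking (1 − χ(p)/p^3)^(-1) = p^3/(p^3 − χ(p)): (1 − (-1)/3^3)^(-1) · (1 − (1)/5^3)^(-1) · (1 − (-1)/7^3)^(-1) · (1 − (-1)/11^3)^(-1) · (1 − (1)/13^3)^(-1) · (1 − (1)/17^3)^(-1) · (1 − (-1)/19^3)^(-1) · (1 − (-1)/23^3)^(-1) · (1 − (1)/29^3)^(-1) · (1 − (-1)/31^3)^(-1) · (1 − (1)/37^3)^(-1) · (1 − (1)/41^3)^(-1) · (1 − (-1)/43^3)^(-1) · (1 − (-1)/47^3)^(-1) = 5542372783760447569145696690995330585/5720007308274565543266215981884637184.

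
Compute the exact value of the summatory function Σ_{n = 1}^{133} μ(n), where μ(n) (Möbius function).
Σ_{n ≤ 133} μ(n) = -2

Compute μ(n) for each 1 ≤ n ≤ 133: μ(1) = 1, μ(2) = -1, μ(3) = -1, μ(4) = 0, μ(5) = -1, μ(6) = 1, μ(7) = -1, μ(8) = 0, μ(9) = 0, μ(10) = 1, μ(11) = -1, μ(12) = 0, μ(13) = -1, μ(14) = 1, μ(15) = 1, μ(16) = 0, μ(17) = -1, μ(18) = 0, μ(19) = -1, μ(20) = 0, μ(21) = 1, μ(22) = 1, μ(23) = -1, μ(24) = 0, μ(25) = 0, μ(26) = 1, μ(27) = 0, μ(28) = 0, μ(29) = -1, μ(30) = -1, μ(31) = -1, μ(32) = 0, μ(33) = 1, μ(34) = 1, μ(35) = 1, μ(36) = 0, μ(37) = -1, μ(38) = 1, μ(39) = 1, μ(40) = 0, μ(41) = -1, μ(42) = -1, μ(43) = -1, μ(44) = 0, μ(45) = 0, μ(46) = 1, μ(47) = -1, μ(48) = 0, μ(49) = 0, μ(50) = 0, μ(51) = 1, μ(52) = 0, μ(53) = -1, μ(54) = 0, μ(55) = 1, μ(56) = 0, μ(57) = 1, μ(58) = 1, μ(59) = -1, μ(60) = 0, μ(61) = -1, μ(62) = 1, μ(63) = 0, μ(64) = 0, μ(65) = 1, μ(66) = -1, μ(67) = -1, μ(68) = 0, μ(69) = 1, μ(70) = -1, μ(71) = -1, μ(72) = 0, μ(73) = -1, μ(74) = 1, μ(75) = 0, μ(76) = 0, μ(77) = 1, μ(78) = -1, μ(79) = -1, μ(80) = 0, μ(81) = 0, μ(82) = 1, μ(83) = -1, μ(84) = 0, μ(85) = 1, μ(86) = 1, μ(87) = 1, μ(88) = 0, μ(89) = -1, μ(90) = 0, μ(91) = 1, μ(92) = 0, μ(93) = 1, μ(94) = 1, μ(95) = 1, μ(96) = 0, μ(97) = -1, μ(98) = 0, μ(99) = 0, μ(100) = 0, μ(101) = -1, μ(102) = -1, μ(103) = -1, μ(104) = 0, μ(105) = -1, μ(106) = 1, μ(107) = -1, μ(108) = 0, μ(109) = -1, μ(110) = -1, μ(111) = 1, μ(112) = 0, μ(113) = -1, μ(114) = -1, μ(115) = 1, μ(116) = 0, μ(117) = 0, μ(118) = 1, μ(119) = 1, μ(120) = 0, μ(121) = 0, μ(122) = 1, μ(123) = 1, μ(124) = 0, μ(125) = 0, μ(126) = 0, μ(127) = -1, μ(128) = 0, μ(129) = 1, μ(130) = -1, μ(131) = -1, μ(132) = 0, μ(133) = 1. Summing all 133 values: -2. (Mertens function M(x) = Σ_{n ≤ x} μ(n); on average M(x) should be small (PNT ⟺ M(x) = o(x)).)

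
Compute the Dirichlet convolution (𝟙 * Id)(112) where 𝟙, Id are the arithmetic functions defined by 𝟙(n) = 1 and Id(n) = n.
(𝟙 * Id)(112) = 248

Divisors of 112: [1, 2, 4, 7, 8, 14, 16, 28, 56, 112]. For each d | 112:
  d = 1: 𝟙(1) · Id(112/1) = 1 · 112 = 112
  d = 2: 𝟙(2) · Id(112/2) = 1 · 56 = 56
  d = 4: 𝟙(4) · Id(112/4) = 1 · 28 = 28
  d = 7: 𝟙(7) · Id(112/7) = 1 · 16 = 16
  d = 8: 𝟙(8) · Id(112/8) = 1 · 14 = 14
  d = 14: 𝟙(14) · Id(112/14) = 1 · 8 = 8
  d = 16: 𝟙(16) · Id(112/16) = 1 · 7 = 7
  d = 28: 𝟙(28) · Id(112/28) = 1 · 4 = 4
  d = 56: 𝟙(56) · Id(112/56) = 1 · 2 = 2
  d = 112: 𝟙(112) · Id(112/112) = 1 · 1 = 1
Summing: (𝟙 * Id)(112) = 112 + 56 + 28 + 16 + 14 + 8 + 7 + 4 + 2 + 1 = 248.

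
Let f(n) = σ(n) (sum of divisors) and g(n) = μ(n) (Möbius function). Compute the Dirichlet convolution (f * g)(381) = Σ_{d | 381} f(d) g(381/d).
(σ * μ)(381) = 381

Divisors of 381: [1, 3, 127, 381]. For each d | 381:
  d = 1: σ(1) · μ(381/1) = 1 · 1 = 1
  d = 3: σ(3) · μ(381/3) = 4 · -1 = -4
  d = 127: σ(127) · μ(381/127) = 128 · -1 = -128
  d = 381: σ(381) · μ(381/381) = 512 · 1 = 512
Summing: (σ * μ)(381) = 1 + -4 + -128 + 512 = 381.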